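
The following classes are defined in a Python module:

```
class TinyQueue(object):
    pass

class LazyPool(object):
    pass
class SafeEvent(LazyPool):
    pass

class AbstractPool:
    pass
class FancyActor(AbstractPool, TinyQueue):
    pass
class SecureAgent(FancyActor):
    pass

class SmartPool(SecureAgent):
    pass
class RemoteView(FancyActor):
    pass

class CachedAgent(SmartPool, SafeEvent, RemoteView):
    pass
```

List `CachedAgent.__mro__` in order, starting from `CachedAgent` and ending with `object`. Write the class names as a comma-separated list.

L[CachedAgent] = CachedAgent + merge(L[SmartPool], L[SafeEvent], L[RemoteView], [SmartPool SafeEvent RemoteView])
  take SmartPool:  [SmartPool SecureAgent FancyActor AbstractPool TinyQueue object] + [SafeEvent LazyPool object] + [RemoteView FancyActor AbstractPool TinyQueue object] + [SmartPool SafeEvent RemoteView]
  take SecureAgent:  [SecureAgent FancyActor AbstractPool TinyQueue object] + [SafeEvent LazyPool object] + [RemoteView FancyActor AbstractPool TinyQueue object] + [SafeEvent RemoteView]
  take SafeEvent:  [FancyActor AbstractPool TinyQueue object] + [SafeEvent LazyPool object] + [RemoteView FancyActor AbstractPool TinyQueue object] + [SafeEvent RemoteView]
  take LazyPool:  [FancyActor AbstractPool TinyQueue object] + [LazyPool object] + [RemoteView FancyActor AbstractPool TinyQueue object] + [RemoteView]
  take RemoteView:  [FancyActor AbstractPool TinyQueue object] + [object] + [RemoteView FancyActor AbstractPool TinyQueue object] + [RemoteView]
  take FancyActor:  [FancyActor AbstractPool TinyQueue object] + [object] + [FancyActor AbstractPool TinyQueue object]
  take AbstractPool:  [AbstractPool TinyQueue object] + [object] + [AbstractPool TinyQueue object]
  take TinyQueue:  [TinyQueue object] + [object] + [TinyQueue object]
  take object:  [object] + [object] + [object]

CachedAgent, SmartPool, SecureAgent, SafeEvent, LazyPool, RemoteView, FancyActor, AbstractPool, TinyQueue, object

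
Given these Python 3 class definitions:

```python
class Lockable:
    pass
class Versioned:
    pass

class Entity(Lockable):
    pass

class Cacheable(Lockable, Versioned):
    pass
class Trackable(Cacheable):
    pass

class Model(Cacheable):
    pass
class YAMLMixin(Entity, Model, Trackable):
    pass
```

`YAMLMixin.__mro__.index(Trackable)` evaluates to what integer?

L[YAMLMixin] = YAMLMixin + merge(L[Entity], L[Model], L[Trackable], [Entity Model Trackable])
  take Entity:  [Entity Lockable object] + [Model Cacheable Lockable Versioned object] + [Trackable Cacheable Lockable Versioned object] + [Entity Model Trackable]
  take Model:  [Lockable object] + [Model Cacheable Lockable Versioned object] + [Trackable Cacheable Lockable Versioned object] + [Model Trackable]
  take Trackable:  [Lockable object] + [Cacheable Lockable Versioned object] + [Trackable Cacheable Lockable Versioned object] + [Trackable]
  take Cacheable:  [Lockable object] + [Cacheable Lockable Versioned object] + [Cacheable Lockable Versioned object]
  take Lockable:  [Lockable object] + [Lockable Versioned object] + [Lockable Versioned object]
  take Versioned:  [object] + [Versioned object] + [Versioned object]
  take object:  [object] + [object] + [object]
MRO: YAMLMixin Entity Model Trackable Cacheable Lockable Versioned object
Trackable sits at index 3.

3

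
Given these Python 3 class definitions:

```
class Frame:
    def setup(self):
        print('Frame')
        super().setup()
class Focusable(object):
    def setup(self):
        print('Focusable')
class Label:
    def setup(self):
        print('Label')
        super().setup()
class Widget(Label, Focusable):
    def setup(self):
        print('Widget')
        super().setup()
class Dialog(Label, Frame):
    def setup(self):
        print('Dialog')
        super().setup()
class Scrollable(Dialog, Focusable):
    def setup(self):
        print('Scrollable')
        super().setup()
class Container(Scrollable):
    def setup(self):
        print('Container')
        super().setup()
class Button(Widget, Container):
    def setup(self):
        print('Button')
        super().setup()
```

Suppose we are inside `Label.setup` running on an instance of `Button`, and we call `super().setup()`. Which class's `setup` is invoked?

Frame

L[Button] = Button + merge(L[Widget], L[Container], [Widget Container])
  take Widget:  [Widget Label Focusable object] + [Container Scrollable Dialog Label Frame Focusable object] + [Widget Container]
  take Container:  [Label Focusable object] + [Container Scrollable Dialog Label Frame Focusable object] + [Container]
  take Scrollable:  [Label Focusable object] + [Scrollable Dialog Label Frame Focusable object]
  take Dialog:  [Label Focusable object] + [Dialog Label Frame Focusable object]
  take Label:  [Label Focusable object] + [Label Frame Focusable object]
  take Frame:  [Focusable object] + [Frame Focusable object]
  take Focusable:  [Focusable object] + [Focusable object]
  take object:  [object] + [object]
MRO: Button Widget Container Scrollable Dialog Label Frame Focusable object
super() in Label.setup on a Button instance goes to the class after Label in Button's MRO: Frame.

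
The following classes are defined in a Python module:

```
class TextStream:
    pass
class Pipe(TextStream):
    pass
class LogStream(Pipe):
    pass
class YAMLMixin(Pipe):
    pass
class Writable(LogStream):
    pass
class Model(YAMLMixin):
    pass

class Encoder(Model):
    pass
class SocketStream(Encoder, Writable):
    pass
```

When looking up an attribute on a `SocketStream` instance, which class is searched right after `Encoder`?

Model

L[SocketStream] = SocketStream + merge(L[Encoder], L[Writable], [Encoder Writable])
  take Encoder:  [Encoder Model YAMLMixin Pipe TextStream object] + [Writable LogStream Pipe TextStream object] + [Encoder Writable]
  take Model:  [Model YAMLMixin Pipe TextStream object] + [Writable LogStream Pipe TextStream object] + [Writable]
  take YAMLMixin:  [YAMLMixin Pipe TextStream object] + [Writable LogStream Pipe TextStream object] + [Writable]
  take Writable:  [Pipe TextStream object] + [Writable LogStream Pipe TextStream object] + [Writable]
  take LogStream:  [Pipe TextStream object] + [LogStream Pipe TextStream object]
  take Pipe:  [Pipe TextStream object] + [Pipe TextStream object]
  take TextStream:  [TextStream object] + [TextStream object]
  take object:  [object] + [object]
MRO: SocketStream Encoder Model YAMLMixin Writable LogStream Pipe TextStream object
Encoder is at position 1; next is Model.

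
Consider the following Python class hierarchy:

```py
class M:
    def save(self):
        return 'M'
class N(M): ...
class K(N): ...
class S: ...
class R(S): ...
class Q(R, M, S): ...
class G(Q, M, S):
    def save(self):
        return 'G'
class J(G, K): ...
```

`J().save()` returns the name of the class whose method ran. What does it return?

G

L[J] = J + merge(L[G], L[K], [G K])
  take G:  [G Q R M S object] + [K N M object] + [G K]
  take Q:  [Q R M S object] + [K N M object] + [K]
  take R:  [R M S object] + [K N M object] + [K]
  take K:  [M S object] + [K N M object] + [K]
  take N:  [M S object] + [N M object]
  take M:  [M S object] + [M object]
  take S:  [S object] + [object]
  take object:  [object] + [object]
MRO: J G Q R K N M S object
save is defined in: G, M. First along the MRO is G.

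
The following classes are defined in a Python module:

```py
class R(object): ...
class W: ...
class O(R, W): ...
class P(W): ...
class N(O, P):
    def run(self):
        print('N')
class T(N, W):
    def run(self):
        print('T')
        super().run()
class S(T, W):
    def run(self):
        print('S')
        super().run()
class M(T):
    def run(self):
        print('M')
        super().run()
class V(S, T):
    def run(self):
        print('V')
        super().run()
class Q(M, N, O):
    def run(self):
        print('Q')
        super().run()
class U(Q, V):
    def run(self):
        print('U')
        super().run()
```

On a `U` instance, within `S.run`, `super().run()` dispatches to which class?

T

L[U] = U + merge(L[Q], L[V], [Q V])
  take Q:  [Q M T N O R P W object] + [V S T N O R P W object] + [Q V]
  take M:  [M T N O R P W object] + [V S T N O R P W object] + [V]
  take V:  [T N O R P W object] + [V S T N O R P W object] + [V]
  take S:  [T N O R P W object] + [S T N O R P W object]
  take T:  [T N O R P W object] + [T N O R P W object]
  take N:  [N O R P W object] + [N O R P W object]
  take O:  [O R P W object] + [O R P W object]
  take R:  [R P W object] + [R P W object]
  take P:  [P W object] + [P W object]
  take W:  [W object] + [W object]
  take object:  [object] + [object]
MRO: U Q M V S T N O R P W object
super() in S.run on a U instance goes to the class after S in U's MRO: T.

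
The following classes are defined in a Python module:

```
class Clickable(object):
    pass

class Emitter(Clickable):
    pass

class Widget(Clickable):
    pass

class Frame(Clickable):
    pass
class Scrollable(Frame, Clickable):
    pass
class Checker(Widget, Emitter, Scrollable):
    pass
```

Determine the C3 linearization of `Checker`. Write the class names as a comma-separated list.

Checker, Widget, Emitter, Scrollable, Frame, Clickable, object

L[Checker] = Checker + merge(L[Widget], L[Emitter], L[Scrollable], [Widget Emitter Scrollable])
  take Widget:  [Widget Clickable object] + [Emitter Clickable object] + [Scrollable Frame Clickable object] + [Widget Emitter Scrollable]
  take Emitter:  [Clickable object] + [Emitter Clickable object] + [Scrollable Frame Clickable object] + [Emitter Scrollable]
  take Scrollable:  [Clickable object] + [Clickable object] + [Scrollable Frame Clickable object] + [Scrollable]
  take Frame:  [Clickable object] + [Clickable object] + [Frame Clickable object]
  take Clickable:  [Clickable object] + [Clickable object] + [Clickable object]
  take object:  [object] + [object] + [object]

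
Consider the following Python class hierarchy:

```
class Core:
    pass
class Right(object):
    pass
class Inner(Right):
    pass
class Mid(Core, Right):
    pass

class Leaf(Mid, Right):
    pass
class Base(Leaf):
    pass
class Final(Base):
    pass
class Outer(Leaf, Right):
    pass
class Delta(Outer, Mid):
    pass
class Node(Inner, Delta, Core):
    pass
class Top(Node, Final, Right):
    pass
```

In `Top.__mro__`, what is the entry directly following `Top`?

L[Top] = Top + merge(L[Node], L[Final], L[Right], [Node Final Right])
  take Node:  [Node Inner Delta Outer Leaf Mid Core Right object] + [Final Base Leaf Mid Core Right object] + [Right object] + [Node Final Right]
  take Inner:  [Inner Delta Outer Leaf Mid Core Right object] + [Final Base Leaf Mid Core Right object] + [Right object] + [Final Right]
  take Delta:  [Delta Outer Leaf Mid Core Right object] + [Final Base Leaf Mid Core Right object] + [Right object] + [Final Right]
  take Outer:  [Outer Leaf Mid Core Right object] + [Final Base Leaf Mid Core Right object] + [Right object] + [Final Right]
  take Final:  [Leaf Mid Core Right object] + [Final Base Leaf Mid Core Right object] + [Right object] + [Final Right]
  take Base:  [Leaf Mid Core Right object] + [Base Leaf Mid Core Right object] + [Right object] + [Right]
  take Leaf:  [Leaf Mid Core Right object] + [Leaf Mid Core Right object] + [Right object] + [Right]
  take Mid:  [Mid Core Right object] + [Mid Core Right object] + [Right object] + [Right]
  take Core:  [Core Right object] + [Core Right object] + [Right object] + [Right]
  take Right:  [Right object] + [Right object] + [Right object] + [Right]
  take object:  [object] + [object] + [object]
MRO: Top Node Inner Delta Outer Final Base Leaf Mid Core Right object
Top is at position 0; next is Node.

Node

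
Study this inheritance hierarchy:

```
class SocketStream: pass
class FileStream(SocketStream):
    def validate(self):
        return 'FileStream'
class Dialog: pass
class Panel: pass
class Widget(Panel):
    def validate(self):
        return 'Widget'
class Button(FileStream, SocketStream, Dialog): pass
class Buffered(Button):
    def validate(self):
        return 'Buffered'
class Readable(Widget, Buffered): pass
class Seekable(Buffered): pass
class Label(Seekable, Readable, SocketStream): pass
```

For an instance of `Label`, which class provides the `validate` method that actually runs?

Widget

L[Label] = Label + merge(L[Seekable], L[Readable], L[SocketStream], [Seekable Readable SocketStream])
  take Seekable:  [Seekable Buffered Button FileStream SocketStream Dialog object] + [Readable Widget Panel Buffered Button FileStream SocketStream Dialog object] + [SocketStream object] + [Seekable Readable SocketStream]
  take Readable:  [Buffered Button FileStream SocketStream Dialog object] + [Readable Widget Panel Buffered Button FileStream SocketStream Dialog object] + [SocketStream object] + [Readable SocketStream]
  take Widget:  [Buffered Button FileStream SocketStream Dialog object] + [Widget Panel Buffered Button FileStream SocketStream Dialog object] + [SocketStream object] + [SocketStream]
  take Panel:  [Buffered Button FileStream SocketStream Dialog object] + [Panel Buffered Button FileStream SocketStream Dialog object] + [SocketStream object] + [SocketStream]
  take Buffered:  [Buffered Button FileStream SocketStream Dialog object] + [Buffered Button FileStream SocketStream Dialog object] + [SocketStream object] + [SocketStream]
  take Button:  [Button FileStream SocketStream Dialog object] + [Button FileStream SocketStream Dialog object] + [SocketStream object] + [SocketStream]
  take FileStream:  [FileStream SocketStream Dialog object] + [FileStream SocketStream Dialog object] + [SocketStream object] + [SocketStream]
  take SocketStream:  [SocketStream Dialog object] + [SocketStream Dialog object] + [SocketStream object] + [SocketStream]
  take Dialog:  [Dialog object] + [Dialog object] + [object]
  take object:  [object] + [object] + [object]
MRO: Label Seekable Readable Widget Panel Buffered Button FileStream SocketStream Dialog object
validate is defined in: Buffered, FileStream, Widget. First along the MRO is Widget.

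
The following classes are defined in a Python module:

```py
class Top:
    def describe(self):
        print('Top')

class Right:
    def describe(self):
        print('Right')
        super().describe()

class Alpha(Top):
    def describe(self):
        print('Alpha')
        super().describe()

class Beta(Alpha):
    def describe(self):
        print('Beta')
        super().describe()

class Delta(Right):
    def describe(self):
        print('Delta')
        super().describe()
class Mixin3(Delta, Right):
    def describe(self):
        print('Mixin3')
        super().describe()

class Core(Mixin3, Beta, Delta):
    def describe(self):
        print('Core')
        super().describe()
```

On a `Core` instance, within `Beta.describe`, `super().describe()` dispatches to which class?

L[Core] = Core + merge(L[Mixin3], L[Beta], L[Delta], [Mixin3 Beta Delta])
  take Mixin3:  [Mixin3 Delta Right object] + [Beta Alpha Top object] + [Delta Right object] + [Mixin3 Beta Delta]
  take Beta:  [Delta Right object] + [Beta Alpha Top object] + [Delta Right object] + [Beta Delta]
  take Delta:  [Delta Right object] + [Alpha Top object] + [Delta Right object] + [Delta]
  take Right:  [Right object] + [Alpha Top object] + [Right object]
  take Alpha:  [object] + [Alpha Top object] + [object]
  take Top:  [object] + [Top object] + [object]
  take object:  [object] + [object] + [object]
MRO: Core Mixin3 Beta Delta Right Alpha Top object
super() in Beta.describe on a Core instance goes to the class after Beta in Core's MRO: Delta.

Delta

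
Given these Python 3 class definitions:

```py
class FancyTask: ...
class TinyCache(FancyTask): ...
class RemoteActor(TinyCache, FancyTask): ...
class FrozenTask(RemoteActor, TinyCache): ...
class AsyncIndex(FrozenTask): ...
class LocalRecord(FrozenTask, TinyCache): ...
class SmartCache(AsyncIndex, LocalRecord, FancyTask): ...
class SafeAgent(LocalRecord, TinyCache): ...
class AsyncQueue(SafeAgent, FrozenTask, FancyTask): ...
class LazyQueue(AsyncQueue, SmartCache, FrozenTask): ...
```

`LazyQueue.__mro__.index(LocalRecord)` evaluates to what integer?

5

L[LazyQueue] = LazyQueue + merge(L[AsyncQueue], L[SmartCache], L[FrozenTask], [AsyncQueue SmartCache FrozenTask])
  take AsyncQueue:  [AsyncQueue SafeAgent LocalRecord FrozenTask RemoteActor TinyCache FancyTask object] + [SmartCache AsyncIndex LocalRecord FrozenTask RemoteActor TinyCache FancyTask object] + [FrozenTask RemoteActor TinyCache FancyTask object] + [AsyncQueue SmartCache FrozenTask]
  take SafeAgent:  [SafeAgent LocalRecord FrozenTask RemoteActor TinyCache FancyTask object] + [SmartCache AsyncIndex LocalRecord FrozenTask RemoteActor TinyCache FancyTask object] + [FrozenTask RemoteActor TinyCache FancyTask object] + [SmartCache FrozenTask]
  take SmartCache:  [LocalRecord FrozenTask RemoteActor TinyCache FancyTask object] + [SmartCache AsyncIndex LocalRecord FrozenTask RemoteActor TinyCache FancyTask object] + [FrozenTask RemoteActor TinyCache FancyTask object] + [SmartCache FrozenTask]
  take AsyncIndex:  [LocalRecord FrozenTask RemoteActor TinyCache FancyTask object] + [AsyncIndex LocalRecord FrozenTask RemoteActor TinyCache FancyTask object] + [FrozenTask RemoteActor TinyCache FancyTask object] + [FrozenTask]
  take LocalRecord:  [LocalRecord FrozenTask RemoteActor TinyCache FancyTask object] + [LocalRecord FrozenTask RemoteActor TinyCache FancyTask object] + [FrozenTask RemoteActor TinyCache FancyTask object] + [FrozenTask]
  take FrozenTask:  [FrozenTask RemoteActor TinyCache FancyTask object] + [FrozenTask RemoteActor TinyCache FancyTask object] + [FrozenTask RemoteActor TinyCache FancyTask object] + [FrozenTask]
  take RemoteActor:  [RemoteActor TinyCache FancyTask object] + [RemoteActor TinyCache FancyTask object] + [RemoteActor TinyCache FancyTask object]
  take TinyCache:  [TinyCache FancyTask object] + [TinyCache FancyTask object] + [TinyCache FancyTask object]
  take FancyTask:  [FancyTask object] + [FancyTask object] + [FancyTask object]
  take object:  [object] + [object] + [object]
MRO: LazyQueue AsyncQueue SafeAgent SmartCache AsyncIndex LocalRecord FrozenTask RemoteActor TinyCache FancyTask object
LocalRecord sits at index 5.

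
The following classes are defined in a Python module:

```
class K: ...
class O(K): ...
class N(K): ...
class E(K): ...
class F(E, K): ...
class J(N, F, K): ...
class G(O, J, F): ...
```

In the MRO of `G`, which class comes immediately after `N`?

F

L[G] = G + merge(L[O], L[J], L[F], [O J F])
  take O:  [O K object] + [J N F E K object] + [F E K object] + [O J F]
  take J:  [K object] + [J N F E K object] + [F E K object] + [J F]
  take N:  [K object] + [N F E K object] + [F E K object] + [F]
  take F:  [K object] + [F E K object] + [F E K object] + [F]
  take E:  [K object] + [E K object] + [E K object]
  take K:  [K object] + [K object] + [K object]
  take object:  [object] + [object] + [object]
MRO: G O J N F E K object
N is at position 3; next is F.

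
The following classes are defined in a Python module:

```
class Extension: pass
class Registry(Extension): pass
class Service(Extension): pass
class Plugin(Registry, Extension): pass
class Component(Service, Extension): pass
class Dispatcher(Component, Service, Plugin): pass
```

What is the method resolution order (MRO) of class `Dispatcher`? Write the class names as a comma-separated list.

Dispatcher, Component, Service, Plugin, Registry, Extension, object

L[Dispatcher] = Dispatcher + merge(L[Component], L[Service], L[Plugin], [Component Service Plugin])
  take Component:  [Component Service Extension object] + [Service Extension object] + [Plugin Registry Extension object] + [Component Service Plugin]
  take Service:  [Service Extension object] + [Service Extension object] + [Plugin Registry Extension object] + [Service Plugin]
  take Plugin:  [Extension object] + [Extension object] + [Plugin Registry Extension object] + [Plugin]
  take Registry:  [Extension object] + [Extension object] + [Registry Extension object]
  take Extension:  [Extension object] + [Extension object] + [Extension object]
  take object:  [object] + [object] + [object]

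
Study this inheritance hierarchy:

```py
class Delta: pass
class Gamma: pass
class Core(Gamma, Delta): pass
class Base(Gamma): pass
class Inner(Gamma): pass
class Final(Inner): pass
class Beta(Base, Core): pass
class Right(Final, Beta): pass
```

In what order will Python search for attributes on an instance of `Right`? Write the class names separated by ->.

Right -> Final -> Inner -> Beta -> Base -> Core -> Gamma -> Delta -> object

L[Right] = Right + merge(L[Final], L[Beta], [Final Beta])
  take Final:  [Final Inner Gamma object] + [Beta Base Core Gamma Delta object] + [Final Beta]
  take Inner:  [Inner Gamma object] + [Beta Base Core Gamma Delta object] + [Beta]
  take Beta:  [Gamma object] + [Beta Base Core Gamma Delta object] + [Beta]
  take Base:  [Gamma object] + [Base Core Gamma Delta object]
  take Core:  [Gamma object] + [Core Gamma Delta object]
  take Gamma:  [Gamma object] + [Gamma Delta object]
  take Delta:  [object] + [Delta object]
  take object:  [object] + [object]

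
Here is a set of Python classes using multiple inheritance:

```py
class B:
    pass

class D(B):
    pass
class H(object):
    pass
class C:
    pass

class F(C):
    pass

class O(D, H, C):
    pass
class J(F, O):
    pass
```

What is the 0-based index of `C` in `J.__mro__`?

L[J] = J + merge(L[F], L[O], [F O])
  take F:  [F C object] + [O D B H C object] + [F O]
  take O:  [C object] + [O D B H C object] + [O]
  take D:  [C object] + [D B H C object]
  take B:  [C object] + [B H C object]
  take H:  [C object] + [H C object]
  take C:  [C object] + [C object]
  take object:  [object] + [object]
MRO: J F O D B H C object
C sits at index 6.

6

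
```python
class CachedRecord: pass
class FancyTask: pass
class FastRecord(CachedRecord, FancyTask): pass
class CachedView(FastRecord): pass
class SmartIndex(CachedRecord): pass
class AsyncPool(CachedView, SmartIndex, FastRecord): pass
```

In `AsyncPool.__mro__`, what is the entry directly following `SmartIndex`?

FastRecord

L[AsyncPool] = AsyncPool + merge(L[CachedView], L[SmartIndex], L[FastRecord], [CachedView SmartIndex FastRecord])
  take CachedView:  [CachedView FastRecord CachedRecord FancyTask object] + [SmartIndex CachedRecord object] + [FastRecord CachedRecord FancyTask object] + [CachedView SmartIndex FastRecord]
  take SmartIndex:  [FastRecord CachedRecord FancyTask object] + [SmartIndex CachedRecord object] + [FastRecord CachedRecord FancyTask object] + [SmartIndex FastRecord]
  take FastRecord:  [FastRecord CachedRecord FancyTask object] + [CachedRecord object] + [FastRecord CachedRecord FancyTask object] + [FastRecord]
  take CachedRecord:  [CachedRecord FancyTask object] + [CachedRecord object] + [CachedRecord FancyTask object]
  take FancyTask:  [FancyTask object] + [object] + [FancyTask object]
  take object:  [object] + [object] + [object]
MRO: AsyncPool CachedView SmartIndex FastRecord CachedRecord FancyTask object
SmartIndex is at position 2; next is FastRecord.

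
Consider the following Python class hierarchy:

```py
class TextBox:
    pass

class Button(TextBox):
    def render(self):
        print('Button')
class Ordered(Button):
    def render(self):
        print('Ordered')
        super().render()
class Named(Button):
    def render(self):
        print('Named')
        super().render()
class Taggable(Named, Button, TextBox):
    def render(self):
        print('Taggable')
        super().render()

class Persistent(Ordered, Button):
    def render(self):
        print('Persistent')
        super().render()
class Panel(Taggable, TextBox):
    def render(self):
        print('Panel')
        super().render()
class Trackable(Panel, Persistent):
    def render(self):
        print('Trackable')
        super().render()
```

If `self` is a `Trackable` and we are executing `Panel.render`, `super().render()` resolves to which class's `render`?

Taggable

L[Trackable] = Trackable + merge(L[Panel], L[Persistent], [Panel Persistent])
  take Panel:  [Panel Taggable Named Button TextBox object] + [Persistent Ordered Button TextBox object] + [Panel Persistent]
  take Taggable:  [Taggable Named Button TextBox object] + [Persistent Ordered Button TextBox object] + [Persistent]
  take Named:  [Named Button TextBox object] + [Persistent Ordered Button TextBox object] + [Persistent]
  take Persistent:  [Button TextBox object] + [Persistent Ordered Button TextBox object] + [Persistent]
  take Ordered:  [Button TextBox object] + [Ordered Button TextBox object]
  take Button:  [Button TextBox object] + [Button TextBox object]
  take TextBox:  [TextBox object] + [TextBox object]
  take object:  [object] + [object]
MRO: Trackable Panel Taggable Named Persistent Ordered Button TextBox object
super() in Panel.render on a Trackable instance goes to the class after Panel in Trackable's MRO: Taggable.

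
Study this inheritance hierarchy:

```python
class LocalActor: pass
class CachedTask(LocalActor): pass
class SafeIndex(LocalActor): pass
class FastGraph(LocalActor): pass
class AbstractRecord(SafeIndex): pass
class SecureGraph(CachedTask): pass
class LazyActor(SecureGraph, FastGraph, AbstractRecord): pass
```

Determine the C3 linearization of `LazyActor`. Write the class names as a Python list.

L[LazyActor] = LazyActor + merge(L[SecureGraph], L[FastGraph], L[AbstractRecord], [SecureGraph FastGraph AbstractRecord])
  take SecureGraph:  [SecureGraph CachedTask LocalActor object] + [FastGraph LocalActor object] + [AbstractRecord SafeIndex LocalActor object] + [SecureGraph FastGraph AbstractRecord]
  take CachedTask:  [CachedTask LocalActor object] + [FastGraph LocalActor object] + [AbstractRecord SafeIndex LocalActor object] + [FastGraph AbstractRecord]
  take FastGraph:  [LocalActor object] + [FastGraph LocalActor object] + [AbstractRecord SafeIndex LocalActor object] + [FastGraph AbstractRecord]
  take AbstractRecord:  [LocalActor object] + [LocalActor object] + [AbstractRecord SafeIndex LocalActor object] + [AbstractRecord]
  take SafeIndex:  [LocalActor object] + [LocalActor object] + [SafeIndex LocalActor object]
  take LocalActor:  [LocalActor object] + [LocalActor object] + [LocalActor object]
  take object:  [object] + [object] + [object]

[LazyActor, SecureGraph, CachedTask, FastGraph, AbstractRecord, SafeIndex, LocalActor, object]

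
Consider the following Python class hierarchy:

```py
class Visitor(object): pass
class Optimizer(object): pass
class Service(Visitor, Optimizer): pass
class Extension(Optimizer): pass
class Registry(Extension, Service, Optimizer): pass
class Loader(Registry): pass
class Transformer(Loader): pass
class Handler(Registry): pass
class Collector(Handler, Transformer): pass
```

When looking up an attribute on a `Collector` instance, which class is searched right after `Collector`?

Handler

L[Collector] = Collector + merge(L[Handler], L[Transformer], [Handler Transformer])
  take Handler:  [Handler Registry Extension Service Visitor Optimizer object] + [Transformer Loader Registry Extension Service Visitor Optimizer object] + [Handler Transformer]
  take Transformer:  [Registry Extension Service Visitor Optimizer object] + [Transformer Loader Registry Extension Service Visitor Optimizer object] + [Transformer]
  take Loader:  [Registry Extension Service Visitor Optimizer object] + [Loader Registry Extension Service Visitor Optimizer object]
  take Registry:  [Registry Extension Service Visitor Optimizer object] + [Registry Extension Service Visitor Optimizer object]
  take Extension:  [Extension Service Visitor Optimizer object] + [Extension Service Visitor Optimizer object]
  take Service:  [Service Visitor Optimizer object] + [Service Visitor Optimizer object]
  take Visitor:  [Visitor Optimizer object] + [Visitor Optimizer object]
  take Optimizer:  [Optimizer object] + [Optimizer object]
  take object:  [object] + [object]
MRO: Collector Handler Transformer Loader Registry Extension Service Visitor Optimizer object
Collector is at position 0; next is Handler.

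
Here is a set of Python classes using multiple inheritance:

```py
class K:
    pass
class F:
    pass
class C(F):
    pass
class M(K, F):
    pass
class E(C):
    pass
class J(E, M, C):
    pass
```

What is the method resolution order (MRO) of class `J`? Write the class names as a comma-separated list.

J, E, M, C, K, F, object

L[J] = J + merge(L[E], L[M], L[C], [E M C])
  take E:  [E C F object] + [M K F object] + [C F object] + [E M C]
  take M:  [C F object] + [M K F object] + [C F object] + [M C]
  take C:  [C F object] + [K F object] + [C F object] + [C]
  take K:  [F object] + [K F object] + [F object]
  take F:  [F object] + [F object] + [F object]
  take object:  [object] + [object] + [object]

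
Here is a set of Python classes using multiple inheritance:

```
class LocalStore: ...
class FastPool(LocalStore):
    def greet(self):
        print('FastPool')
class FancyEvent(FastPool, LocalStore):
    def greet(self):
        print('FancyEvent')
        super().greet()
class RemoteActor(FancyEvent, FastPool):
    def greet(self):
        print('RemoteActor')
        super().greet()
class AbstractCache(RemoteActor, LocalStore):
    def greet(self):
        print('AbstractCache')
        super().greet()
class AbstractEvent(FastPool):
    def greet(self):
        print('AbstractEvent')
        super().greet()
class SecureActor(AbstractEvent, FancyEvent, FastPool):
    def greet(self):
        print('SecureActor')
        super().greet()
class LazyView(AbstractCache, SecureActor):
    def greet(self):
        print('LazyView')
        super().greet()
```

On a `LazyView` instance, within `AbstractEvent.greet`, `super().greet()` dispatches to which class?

FancyEvent

L[LazyView] = LazyView + merge(L[AbstractCache], L[SecureActor], [AbstractCache SecureActor])
  take AbstractCache:  [AbstractCache RemoteActor FancyEvent FastPool LocalStore object] + [SecureActor AbstractEvent FancyEvent FastPool LocalStore object] + [AbstractCache SecureActor]
  take RemoteActor:  [RemoteActor FancyEvent FastPool LocalStore object] + [SecureActor AbstractEvent FancyEvent FastPool LocalStore object] + [SecureActor]
  take SecureActor:  [FancyEvent FastPool LocalStore object] + [SecureActor AbstractEvent FancyEvent FastPool LocalStore object] + [SecureActor]
  take AbstractEvent:  [FancyEvent FastPool LocalStore object] + [AbstractEvent FancyEvent FastPool LocalStore object]
  take FancyEvent:  [FancyEvent FastPool LocalStore object] + [FancyEvent FastPool LocalStore object]
  take FastPool:  [FastPool LocalStore object] + [FastPool LocalStore object]
  take LocalStore:  [LocalStore object] + [LocalStore object]
  take object:  [object] + [object]
MRO: LazyView AbstractCache RemoteActor SecureActor AbstractEvent FancyEvent FastPool LocalStore object
super() in AbstractEvent.greet on a LazyView instance goes to the class after AbstractEvent in LazyView's MRO: FancyEvent.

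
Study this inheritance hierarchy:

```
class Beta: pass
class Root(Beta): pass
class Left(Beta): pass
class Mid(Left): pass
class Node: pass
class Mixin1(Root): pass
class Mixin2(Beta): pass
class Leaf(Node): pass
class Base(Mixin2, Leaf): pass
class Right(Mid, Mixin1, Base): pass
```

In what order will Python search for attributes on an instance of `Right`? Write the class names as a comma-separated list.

L[Right] = Right + merge(L[Mid], L[Mixin1], L[Base], [Mid Mixin1 Base])
  take Mid:  [Mid Left Beta object] + [Mixin1 Root Beta object] + [Base Mixin2 Beta Leaf Node object] + [Mid Mixin1 Base]
  take Left:  [Left Beta object] + [Mixin1 Root Beta object] + [Base Mixin2 Beta Leaf Node object] + [Mixin1 Base]
  take Mixin1:  [Beta object] + [Mixin1 Root Beta object] + [Base Mixin2 Beta Leaf Node object] + [Mixin1 Base]
  take Root:  [Beta object] + [Root Beta object] + [Base Mixin2 Beta Leaf Node object] + [Base]
  take Base:  [Beta object] + [Beta object] + [Base Mixin2 Beta Leaf Node object] + [Base]
  take Mixin2:  [Beta object] + [Beta object] + [Mixin2 Beta Leaf Node object]
  take Beta:  [Beta object] + [Beta object] + [Beta Leaf Node object]
  take Leaf:  [object] + [object] + [Leaf Node object]
  take Node:  [object] + [object] + [Node object]
  take object:  [object] + [object] + [object]

Right, Mid, Left, Mixin1, Root, Base, Mixin2, Beta, Leaf, Node, object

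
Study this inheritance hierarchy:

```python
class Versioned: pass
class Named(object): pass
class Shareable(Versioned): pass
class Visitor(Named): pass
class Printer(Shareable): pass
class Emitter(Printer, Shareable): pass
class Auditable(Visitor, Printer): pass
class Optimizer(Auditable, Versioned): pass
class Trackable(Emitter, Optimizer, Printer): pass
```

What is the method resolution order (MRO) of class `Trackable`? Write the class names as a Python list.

L[Trackable] = Trackable + merge(L[Emitter], L[Optimizer], L[Printer], [Emitter Optimizer Printer])
  take Emitter:  [Emitter Printer Shareable Versioned object] + [Optimizer Auditable Visitor Named Printer Shareable Versioned object] + [Printer Shareable Versioned object] + [Emitter Optimizer Printer]
  take Optimizer:  [Printer Shareable Versioned object] + [Optimizer Auditable Visitor Named Printer Shareable Versioned object] + [Printer Shareable Versioned object] + [Optimizer Printer]
  take Auditable:  [Printer Shareable Versioned object] + [Auditable Visitor Named Printer Shareable Versioned object] + [Printer Shareable Versioned object] + [Printer]
  take Visitor:  [Printer Shareable Versioned object] + [Visitor Named Printer Shareable Versioned object] + [Printer Shareable Versioned object] + [Printer]
  take Named:  [Printer Shareable Versioned object] + [Named Printer Shareable Versioned object] + [Printer Shareable Versioned object] + [Printer]
  take Printer:  [Printer Shareable Versioned object] + [Printer Shareable Versioned object] + [Printer Shareable Versioned object] + [Printer]
  take Shareable:  [Shareable Versioned object] + [Shareable Versioned object] + [Shareable Versioned object]
  take Versioned:  [Versioned object] + [Versioned object] + [Versioned object]
  take object:  [object] + [object] + [object]

[Trackable, Emitter, Optimizer, Auditable, Visitor, Named, Printer, Shareable, Versioned, object]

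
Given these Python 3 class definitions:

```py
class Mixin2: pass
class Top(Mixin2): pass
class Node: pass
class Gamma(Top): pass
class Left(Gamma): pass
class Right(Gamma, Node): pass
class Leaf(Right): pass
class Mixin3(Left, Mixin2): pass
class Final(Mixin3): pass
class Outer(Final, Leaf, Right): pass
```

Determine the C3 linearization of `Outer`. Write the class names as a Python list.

L[Outer] = Outer + merge(L[Final], L[Leaf], L[Right], [Final Leaf Right])
  take Final:  [Final Mixin3 Left Gamma Top Mixin2 object] + [Leaf Right Gamma Top Mixin2 Node object] + [Right Gamma Top Mixin2 Node object] + [Final Leaf Right]
  take Mixin3:  [Mixin3 Left Gamma Top Mixin2 object] + [Leaf Right Gamma Top Mixin2 Node object] + [Right Gamma Top Mixin2 Node object] + [Leaf Right]
  take Left:  [Left Gamma Top Mixin2 object] + [Leaf Right Gamma Top Mixin2 Node object] + [Right Gamma Top Mixin2 Node object] + [Leaf Right]
  take Leaf:  [Gamma Top Mixin2 object] + [Leaf Right Gamma Top Mixin2 Node object] + [Right Gamma Top Mixin2 Node object] + [Leaf Right]
  take Right:  [Gamma Top Mixin2 object] + [Right Gamma Top Mixin2 Node object] + [Right Gamma Top Mixin2 Node object] + [Right]
  take Gamma:  [Gamma Top Mixin2 object] + [Gamma Top Mixin2 Node object] + [Gamma Top Mixin2 Node object]
  take Top:  [Top Mixin2 object] + [Top Mixin2 Node object] + [Top Mixin2 Node object]
  take Mixin2:  [Mixin2 object] + [Mixin2 Node object] + [Mixin2 Node object]
  take Node:  [object] + [Node object] + [Node object]
  take object:  [object] + [object] + [object]

[Outer, Final, Mixin3, Left, Leaf, Right, Gamma, Top, Mixin2, Node, object]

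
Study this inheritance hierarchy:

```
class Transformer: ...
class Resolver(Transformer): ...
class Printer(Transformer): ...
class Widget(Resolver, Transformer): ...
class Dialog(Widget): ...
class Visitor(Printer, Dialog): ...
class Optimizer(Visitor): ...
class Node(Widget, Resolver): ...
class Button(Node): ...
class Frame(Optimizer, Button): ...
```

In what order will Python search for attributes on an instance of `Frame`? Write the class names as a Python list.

L[Frame] = Frame + merge(L[Optimizer], L[Button], [Optimizer Button])
  take Optimizer:  [Optimizer Visitor Printer Dialog Widget Resolver Transformer object] + [Button Node Widget Resolver Transformer object] + [Optimizer Button]
  take Visitor:  [Visitor Printer Dialog Widget Resolver Transformer object] + [Button Node Widget Resolver Transformer object] + [Button]
  take Printer:  [Printer Dialog Widget Resolver Transformer object] + [Button Node Widget Resolver Transformer object] + [Button]
  take Dialog:  [Dialog Widget Resolver Transformer object] + [Button Node Widget Resolver Transformer object] + [Button]
  take Button:  [Widget Resolver Transformer object] + [Button Node Widget Resolver Transformer object] + [Button]
  take Node:  [Widget Resolver Transformer object] + [Node Widget Resolver Transformer object]
  take Widget:  [Widget Resolver Transformer object] + [Widget Resolver Transformer object]
  take Resolver:  [Resolver Transformer object] + [Resolver Transformer object]
  take Transformer:  [Transformer object] + [Transformer object]
  take object:  [object] + [object]

[Frame, Optimizer, Visitor, Printer, Dialog, Button, Node, Widget, Resolver, Transformer, object]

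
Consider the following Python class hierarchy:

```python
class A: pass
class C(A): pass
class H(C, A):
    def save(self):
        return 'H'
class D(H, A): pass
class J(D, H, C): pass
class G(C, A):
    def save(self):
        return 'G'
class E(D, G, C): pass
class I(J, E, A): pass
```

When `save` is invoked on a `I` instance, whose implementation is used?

H

L[I] = I + merge(L[J], L[E], L[A], [J E A])
  take J:  [J D H C A object] + [E D H G C A object] + [A object] + [J E A]
  take E:  [D H C A object] + [E D H G C A object] + [A object] + [E A]
  take D:  [D H C A object] + [D H G C A object] + [A object] + [A]
  take H:  [H C A object] + [H G C A object] + [A object] + [A]
  take G:  [C A object] + [G C A object] + [A object] + [A]
  take C:  [C A object] + [C A object] + [A object] + [A]
  take A:  [A object] + [A object] + [A object] + [A]
  take object:  [object] + [object] + [object]
MRO: I J E D H G C A object
save is defined in: G, H. First along the MRO is H.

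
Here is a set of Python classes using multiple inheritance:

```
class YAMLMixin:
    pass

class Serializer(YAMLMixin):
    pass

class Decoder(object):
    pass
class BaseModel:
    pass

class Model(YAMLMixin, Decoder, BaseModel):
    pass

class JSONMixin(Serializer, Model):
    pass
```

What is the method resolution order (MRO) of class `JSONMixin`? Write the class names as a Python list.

L[JSONMixin] = JSONMixin + merge(L[Serializer], L[Model], [Serializer Model])
  take Serializer:  [Serializer YAMLMixin object] + [Model YAMLMixin Decoder BaseModel object] + [Serializer Model]
  take Model:  [YAMLMixin object] + [Model YAMLMixin Decoder BaseModel object] + [Model]
  take YAMLMixin:  [YAMLMixin object] + [YAMLMixin Decoder BaseModel object]
  take Decoder:  [object] + [Decoder BaseModel object]
  take BaseModel:  [object] + [BaseModel object]
  take object:  [object] + [object]

[JSONMixin, Serializer, Model, YAMLMixin, Decoder, BaseModel, object]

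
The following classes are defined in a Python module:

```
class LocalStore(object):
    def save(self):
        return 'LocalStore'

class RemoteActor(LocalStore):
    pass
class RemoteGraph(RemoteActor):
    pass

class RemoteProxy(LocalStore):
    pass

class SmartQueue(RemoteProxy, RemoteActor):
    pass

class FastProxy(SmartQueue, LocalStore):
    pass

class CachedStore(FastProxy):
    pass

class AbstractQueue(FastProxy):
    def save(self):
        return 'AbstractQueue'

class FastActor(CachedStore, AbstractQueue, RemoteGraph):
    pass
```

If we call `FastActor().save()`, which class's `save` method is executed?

AbstractQueue

L[FastActor] = FastActor + merge(L[CachedStore], L[AbstractQueue], L[RemoteGraph], [CachedStore AbstractQueue RemoteGraph])
  take CachedStore:  [CachedStore FastProxy SmartQueue RemoteProxy RemoteActor LocalStore object] + [AbstractQueue FastProxy SmartQueue RemoteProxy RemoteActor LocalStore object] + [RemoteGraph RemoteActor LocalStore object] + [CachedStore AbstractQueue RemoteGraph]
  take AbstractQueue:  [FastProxy SmartQueue RemoteProxy RemoteActor LocalStore object] + [AbstractQueue FastProxy SmartQueue RemoteProxy RemoteActor LocalStore object] + [RemoteGraph RemoteActor LocalStore object] + [AbstractQueue RemoteGraph]
  take FastProxy:  [FastProxy SmartQueue RemoteProxy RemoteActor LocalStore object] + [FastProxy SmartQueue RemoteProxy RemoteActor LocalStore object] + [RemoteGraph RemoteActor LocalStore object] + [RemoteGraph]
  take SmartQueue:  [SmartQueue RemoteProxy RemoteActor LocalStore object] + [SmartQueue RemoteProxy RemoteActor LocalStore object] + [RemoteGraph RemoteActor LocalStore object] + [RemoteGraph]
  take RemoteProxy:  [RemoteProxy RemoteActor LocalStore object] + [RemoteProxy RemoteActor LocalStore object] + [RemoteGraph RemoteActor LocalStore object] + [RemoteGraph]
  take RemoteGraph:  [RemoteActor LocalStore object] + [RemoteActor LocalStore object] + [RemoteGraph RemoteActor LocalStore object] + [RemoteGraph]
  take RemoteActor:  [RemoteActor LocalStore object] + [RemoteActor LocalStore object] + [RemoteActor LocalStore object]
  take LocalStore:  [LocalStore object] + [LocalStore object] + [LocalStore object]
  take object:  [object] + [object] + [object]
MRO: FastActor CachedStore AbstractQueue FastProxy SmartQueue RemoteProxy RemoteGraph RemoteActor LocalStore object
save is defined in: AbstractQueue, LocalStore. First along the MRO is AbstractQueue.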